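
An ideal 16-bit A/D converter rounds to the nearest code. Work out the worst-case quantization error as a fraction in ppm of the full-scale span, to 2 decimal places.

7.63 ppm

Rounding → worst-case error = ½ LSB = V_FS/2^17, so 1e+06/131072 = 7.62939 ppm of full scale.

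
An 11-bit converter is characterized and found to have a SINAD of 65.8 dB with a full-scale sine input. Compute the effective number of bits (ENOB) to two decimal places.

ENOB = (SINAD − 1.76) / 6.02 = (65.8 − 1.76)/6.02 = 10.638.

10.64 bits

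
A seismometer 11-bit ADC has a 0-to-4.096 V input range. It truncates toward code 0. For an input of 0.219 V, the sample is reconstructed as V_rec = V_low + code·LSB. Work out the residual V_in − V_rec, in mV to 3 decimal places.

One LSB is 4.096 V / 2048 = 2.000 mV.
Scaled input = 109.5000 LSBs, so code = 109.
Reconstructed: 0.218 V.
Difference: 0.001 V → 1.000 mV.

1.000 mV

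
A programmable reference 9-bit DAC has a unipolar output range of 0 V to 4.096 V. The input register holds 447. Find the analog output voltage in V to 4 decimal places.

LSB = 4.096 V / 2^9 = 8.000 mV.
V_out = 0 + 447 × 0.008 V = 3.576 V.

3.5760 V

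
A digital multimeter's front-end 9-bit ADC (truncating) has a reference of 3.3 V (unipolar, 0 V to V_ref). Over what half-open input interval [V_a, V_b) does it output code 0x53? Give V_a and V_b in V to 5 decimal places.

[0.53496 V, 0.54141 V)

LSB = 3.3/2^9 = 6.445 mV.
Code 0x53 = 83 decimal.
V_a = V_low + 83·LSB = 0.534961 V; V_b = V_low + 84·LSB = 0.541406 V.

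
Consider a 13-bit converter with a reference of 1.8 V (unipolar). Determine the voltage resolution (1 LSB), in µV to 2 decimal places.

Full-scale span = 1.8 V.
LSB = 1.8 / 2^13 = 1.8 / 8192 = 0.000219727 V = 219.73 µV.

219.73 µV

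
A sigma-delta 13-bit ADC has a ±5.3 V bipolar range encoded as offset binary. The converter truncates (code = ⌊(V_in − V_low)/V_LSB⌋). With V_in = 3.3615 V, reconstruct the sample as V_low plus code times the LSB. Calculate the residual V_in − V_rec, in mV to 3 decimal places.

1.124 mV

LSB = 10.6/2^13 = 1.294 mV.
(3.3615 − (−5.3))/0.00129395 = 6693.8687; ⌊·⌋ gives code 6693.
Code 6693 maps back to (−5.3) + 6693×0.00129395 V = 3.360376 V.
Error = 3.3615 − 3.360376 = 0.00112402 V = 1.124 mV.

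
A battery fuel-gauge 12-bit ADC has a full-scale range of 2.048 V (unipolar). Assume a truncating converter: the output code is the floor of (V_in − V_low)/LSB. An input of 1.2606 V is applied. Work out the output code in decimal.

code 2521

Full-scale span = 2.048 V; LSB = 2.048/2^12 = 0.500 mV.
(1.2606 − 0) / 0.0005 = 2521.200 LSBs.
So the output code is 2521.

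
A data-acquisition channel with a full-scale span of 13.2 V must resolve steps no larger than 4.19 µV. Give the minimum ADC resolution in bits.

22 bits

Number of steps required ≥ 13.2 V / 4.19 µV = 3150358.00.
Need 2^N ≥ 3150358.00; 2^21 = 2097152, 2^22 = 4194304.
Minimum N = 22.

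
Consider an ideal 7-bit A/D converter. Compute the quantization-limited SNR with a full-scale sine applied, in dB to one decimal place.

SNR ≈ 6.02·N + 1.76 dB = 6.02·7 + 1.76 = 43.90 dB.

43.9 dB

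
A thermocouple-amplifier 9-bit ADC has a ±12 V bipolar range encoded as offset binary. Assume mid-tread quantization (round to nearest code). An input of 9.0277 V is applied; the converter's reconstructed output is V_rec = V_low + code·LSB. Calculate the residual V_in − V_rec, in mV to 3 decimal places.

One LSB is 24 V / 512 = 46.875 mV.
(9.0277 − (−12))/0.046875 = 448.5909; round gives code 449.
Reconstructed: 9.046875 V.
Difference: -0.019175 V → -19.175 mV.

-19.175 mV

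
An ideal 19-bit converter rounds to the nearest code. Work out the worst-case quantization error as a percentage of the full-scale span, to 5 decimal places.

0.00010 %

Rounding → worst-case error = ½ LSB = V_FS/2^20, so 100/1048576 = 9.53674e-05 % of full scale.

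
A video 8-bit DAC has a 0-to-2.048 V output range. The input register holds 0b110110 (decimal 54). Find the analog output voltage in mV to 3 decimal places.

432.000 mV

LSB = 2.048 V / 2^8 = 8.000 mV.
Code 0b110110 = 54 decimal.
V_out = 0 + 54 × 0.008 V = 0.432 V.
= 432.000 mV.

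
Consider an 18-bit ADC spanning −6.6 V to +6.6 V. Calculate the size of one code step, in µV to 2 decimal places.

Full-scale span = 13.2 V.
LSB = 13.2 / 2^18 = 13.2 / 262144 = 5.0354e-05 V = 50.35 µV.

50.35 µV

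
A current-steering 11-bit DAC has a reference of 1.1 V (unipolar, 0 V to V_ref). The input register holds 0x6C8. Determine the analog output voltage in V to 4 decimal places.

LSB = 1.1 V / 2^11 = 0.537 mV.
Code 0x6C8 = 1736 decimal.
V_out = 0 + 1736 × 0.000537109 V = 0.932422 V.

0.9324 V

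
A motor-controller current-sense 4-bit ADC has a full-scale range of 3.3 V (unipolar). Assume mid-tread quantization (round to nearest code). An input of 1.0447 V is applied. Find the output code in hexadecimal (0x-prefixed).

code 0x5 (decimal 5)

With 16 levels over 3.3 V, one step is 206.250 mV.
(V_in − V_low)/LSB = (1.0447 − 0) / 0.20625 = 5.065.
round(5.065) = 5.
In hexadecimal (0x-prefixed): 0x5.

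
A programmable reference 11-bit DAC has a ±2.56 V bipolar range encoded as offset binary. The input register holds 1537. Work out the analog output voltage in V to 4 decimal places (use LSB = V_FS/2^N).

1.2825 V

LSB = 5.12 V / 2^11 = 2.500 mV.
V_out = (−2.56) + 1537 × 0.0025 V = 1.2825 V.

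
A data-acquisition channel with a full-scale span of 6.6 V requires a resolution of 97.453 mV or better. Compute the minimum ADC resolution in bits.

7 bits

Number of steps required ≥ 6.6 V / 97.453 mV = 67.72.
Need 2^N ≥ 67.72; 2^6 = 64, 2^7 = 128.
Minimum N = 7.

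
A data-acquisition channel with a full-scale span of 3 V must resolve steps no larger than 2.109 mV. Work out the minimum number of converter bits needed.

Number of steps required ≥ 3 V / 2.109 mV = 1422.48.
Need 2^N ≥ 1422.48; 2^10 = 1024, 2^11 = 2048.
Minimum N = 11.

11 bits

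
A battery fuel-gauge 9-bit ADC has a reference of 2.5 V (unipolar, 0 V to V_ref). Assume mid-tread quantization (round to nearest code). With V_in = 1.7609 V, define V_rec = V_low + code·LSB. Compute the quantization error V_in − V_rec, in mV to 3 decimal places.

-1.795 mV

Step size: 2.5 V ÷ 2^9 = 4.883 mV.
(1.7609 − 0)/0.00488281 = 360.6323; round gives code 361.
Reconstructed: 1.7626953 V.
Difference: -0.00179531 V → -1.795 mV.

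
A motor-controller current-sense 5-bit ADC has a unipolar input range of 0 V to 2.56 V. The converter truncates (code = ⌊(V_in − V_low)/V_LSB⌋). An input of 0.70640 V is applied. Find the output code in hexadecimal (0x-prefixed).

code 0x8 (decimal 8)

With 32 levels over 2.56 V, one step is 80.000 mV.
(0.70640 − 0) / 0.08 = 8.830 LSBs.
Floor → code 8.
In hexadecimal (0x-prefixed): 0x8.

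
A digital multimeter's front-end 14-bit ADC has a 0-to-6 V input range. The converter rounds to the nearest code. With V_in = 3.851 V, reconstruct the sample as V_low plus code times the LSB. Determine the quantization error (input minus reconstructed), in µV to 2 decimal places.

LSB = 6/2^14 = 366.21 µV.
Scaled input = 10515.7973 LSBs, so code = 10516.
V_rec = 0 + 10516·0.000366211 = 3.8510742 V.
Difference: -7.42187e-05 V → -74.22 µV.

-74.22 µV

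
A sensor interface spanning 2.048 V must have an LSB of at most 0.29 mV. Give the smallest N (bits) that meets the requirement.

13 bits

Number of steps required ≥ 2.048 V / 0.29 mV = 7062.07.
Need 2^N ≥ 7062.07; 2^12 = 4096, 2^13 = 8192.
Minimum N = 13.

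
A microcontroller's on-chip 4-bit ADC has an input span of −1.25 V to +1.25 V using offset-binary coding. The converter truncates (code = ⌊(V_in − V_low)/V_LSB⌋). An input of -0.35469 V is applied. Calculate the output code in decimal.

code 5

With 16 levels over 2.5 V, one step is 156.250 mV.
(V_in − V_low)/LSB = (-0.35469 − (−1.25)) / 0.15625 = 5.730.
So the output code is 5.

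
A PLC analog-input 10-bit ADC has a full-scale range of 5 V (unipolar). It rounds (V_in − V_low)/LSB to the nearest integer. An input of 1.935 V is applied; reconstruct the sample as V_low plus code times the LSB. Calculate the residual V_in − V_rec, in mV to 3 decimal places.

LSB = 5/2^10 = 4.883 mV.
Scaled input = 396.2880 LSBs, so code = 396.
Reconstructed: 1.9335938 V.
Error = 1.935 − 1.9335938 = 0.00140625 V = 1.406 mV.

1.406 mV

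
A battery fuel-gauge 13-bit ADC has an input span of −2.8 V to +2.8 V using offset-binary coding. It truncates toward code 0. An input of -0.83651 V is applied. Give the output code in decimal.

code 2872

With 8192 levels over 5.6 V, one step is 0.684 mV.
Input sits at 2872.305 steps above V_low.
So the output code is 2872.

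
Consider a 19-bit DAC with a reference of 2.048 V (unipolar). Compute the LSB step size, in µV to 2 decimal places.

Full-scale span = 2.048 V.
LSB = 2.048 / 2^19 = 2.048 / 524288 = 3.90625e-06 V = 3.91 µV.

3.91 µV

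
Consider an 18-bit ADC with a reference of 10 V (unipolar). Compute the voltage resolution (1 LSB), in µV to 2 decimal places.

Full-scale span = 10 V.
LSB = 10 / 2^18 = 10 / 262144 = 3.8147e-05 V = 38.15 µV.

38.15 µV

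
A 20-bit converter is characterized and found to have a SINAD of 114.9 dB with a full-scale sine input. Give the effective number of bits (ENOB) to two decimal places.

18.79 bits

ENOB = (SINAD − 1.76) / 6.02 = (114.9 − 1.76)/6.02 = 18.794.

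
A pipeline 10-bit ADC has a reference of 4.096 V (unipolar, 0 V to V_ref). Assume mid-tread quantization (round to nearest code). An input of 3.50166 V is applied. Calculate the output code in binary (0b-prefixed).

code 0b1101101011 (decimal 875)

Full-scale span = 4.096 V; LSB = 4.096/2^10 = 4.000 mV.
Input sits at 875.415 steps above V_low.
round(875.415) = 875.
In binary (0b-prefixed): 0b1101101011.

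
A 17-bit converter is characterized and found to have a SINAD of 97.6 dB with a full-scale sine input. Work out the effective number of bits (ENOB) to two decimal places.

ENOB = (SINAD − 1.76) / 6.02 = (97.6 − 1.76)/6.02 = 15.920.

15.92 bits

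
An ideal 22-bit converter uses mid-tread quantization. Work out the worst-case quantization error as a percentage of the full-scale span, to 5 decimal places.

0.00001 %

Rounding → worst-case error = ½ LSB = V_FS/2^23, so 100/8388608 = 1.19209e-05 % of full scale.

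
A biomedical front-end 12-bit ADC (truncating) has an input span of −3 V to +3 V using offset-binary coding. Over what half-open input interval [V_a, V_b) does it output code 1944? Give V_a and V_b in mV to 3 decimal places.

LSB = 6/2^12 = 1.465 mV.
V_a = V_low + 1944·LSB = -0.152344 V; V_b = V_low + 1945·LSB = -0.150879 V.

[-152.344 mV, -150.879 mV)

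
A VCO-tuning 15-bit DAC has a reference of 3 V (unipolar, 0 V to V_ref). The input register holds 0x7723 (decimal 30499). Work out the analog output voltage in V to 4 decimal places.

LSB = 3 V / 2^15 = 91.55 µV.
Code 0x7723 = 30499 decimal.
V_out = 0 + 30499 × 9.15527e-05 V = 2.79227 V.

2.7923 V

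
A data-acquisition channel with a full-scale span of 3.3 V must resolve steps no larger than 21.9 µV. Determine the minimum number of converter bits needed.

Number of steps required ≥ 3.3 V / 21.9 µV = 150684.93.
Need 2^N ≥ 150684.93; 2^17 = 131072, 2^18 = 262144.
Minimum N = 18.

18 bits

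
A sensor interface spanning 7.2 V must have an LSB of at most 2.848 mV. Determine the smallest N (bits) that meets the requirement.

Number of steps required ≥ 7.2 V / 2.848 mV = 2528.09.
Need 2^N ≥ 2528.09; 2^11 = 2048, 2^12 = 4096.
Minimum N = 12.

12 bits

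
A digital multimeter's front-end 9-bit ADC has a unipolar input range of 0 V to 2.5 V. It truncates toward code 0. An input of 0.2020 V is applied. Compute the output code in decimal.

Full-scale span = 2.5 V; LSB = 2.5/2^9 = 4.883 mV.
(V_in − V_low)/LSB = (0.2020 − 0) / 0.00488281 = 41.370.
So the output code is 41.

code 41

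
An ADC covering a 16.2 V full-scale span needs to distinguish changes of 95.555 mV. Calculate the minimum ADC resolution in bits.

8 bits

Number of steps required ≥ 16.2 V / 95.555 mV = 169.54.
Need 2^N ≥ 169.54; 2^7 = 128, 2^8 = 256.
Minimum N = 8.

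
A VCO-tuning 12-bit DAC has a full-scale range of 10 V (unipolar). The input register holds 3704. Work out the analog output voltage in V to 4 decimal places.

9.0430 V

LSB = 10 V / 2^12 = 2.441 mV.
V_out = 0 + 3704 × 0.00244141 V = 9.04297 V.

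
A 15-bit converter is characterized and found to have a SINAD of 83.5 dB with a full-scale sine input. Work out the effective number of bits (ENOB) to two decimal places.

13.58 bits

ENOB = (SINAD − 1.76) / 6.02 = (83.5 − 1.76)/6.02 = 13.578.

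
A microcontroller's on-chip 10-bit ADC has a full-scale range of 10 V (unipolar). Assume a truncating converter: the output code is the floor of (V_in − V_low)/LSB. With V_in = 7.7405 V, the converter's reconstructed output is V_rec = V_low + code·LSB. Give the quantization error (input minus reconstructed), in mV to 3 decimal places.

6.125 mV

Step size: 10 V ÷ 2^10 = 9.766 mV.
Scaled input = 792.6272 LSBs, so code = 792.
Reconstructed: 7.734375 V.
V_in − V_rec = 0.006125 V = 6.125 mV.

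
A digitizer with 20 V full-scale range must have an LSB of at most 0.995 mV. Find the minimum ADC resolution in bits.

15 bits

Number of steps required ≥ 20 V / 0.995 mV = 20100.50.
Need 2^N ≥ 20100.50; 2^14 = 16384, 2^15 = 32768.
Minimum N = 15.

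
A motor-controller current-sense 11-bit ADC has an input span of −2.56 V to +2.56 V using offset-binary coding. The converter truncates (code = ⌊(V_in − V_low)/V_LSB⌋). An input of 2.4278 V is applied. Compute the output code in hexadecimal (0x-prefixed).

code 0x7CB (decimal 1995)

With 2048 levels over 5.12 V, one step is 2.500 mV.
Input sits at 1995.120 steps above V_low.
So the output code is 1995.
In hexadecimal (0x-prefixed): 0x7CB.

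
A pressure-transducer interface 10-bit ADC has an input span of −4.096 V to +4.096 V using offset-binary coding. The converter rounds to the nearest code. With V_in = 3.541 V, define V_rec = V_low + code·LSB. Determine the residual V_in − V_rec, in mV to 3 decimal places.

-3.000 mV

Step size: 8.192 V ÷ 2^10 = 8.000 mV.
(V_in − V_low)/LSB = (3.541 − (−4.096))/0.008 = 954.6250 → code 955 (round).
V_rec = (−4.096) + 955·0.008 = 3.544 V.
Error = 3.541 − 3.544 = -0.003 V = -3.000 mV.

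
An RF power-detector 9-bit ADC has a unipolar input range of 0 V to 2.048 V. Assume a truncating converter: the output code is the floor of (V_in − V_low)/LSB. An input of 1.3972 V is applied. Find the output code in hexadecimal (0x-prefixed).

LSB = 2.048 V / 512 = 4.000 mV.
Input sits at 349.300 steps above V_low.
Floor → code 349.
In hexadecimal (0x-prefixed): 0x15D.

code 0x15D (decimal 349)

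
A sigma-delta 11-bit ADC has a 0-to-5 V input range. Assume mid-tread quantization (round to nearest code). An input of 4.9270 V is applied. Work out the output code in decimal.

code 2018

Full-scale span = 5 V; LSB = 5/2^11 = 2.441 mV.
Input sits at 2018.099 steps above V_low.
round(2018.099) = 2018.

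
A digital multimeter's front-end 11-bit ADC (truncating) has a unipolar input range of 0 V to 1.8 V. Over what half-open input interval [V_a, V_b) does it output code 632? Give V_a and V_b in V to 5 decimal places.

[0.55547 V, 0.55635 V)

LSB = 1.8/2^11 = 0.879 mV.
V_a = V_low + 632·LSB = 0.555469 V; V_b = V_low + 633·LSB = 0.556348 V.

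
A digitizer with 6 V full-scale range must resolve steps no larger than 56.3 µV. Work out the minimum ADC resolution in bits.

17 bits

Number of steps required ≥ 6 V / 56.3 µV = 106571.94.
Need 2^N ≥ 106571.94; 2^16 = 65536, 2^17 = 131072.
Minimum N = 17.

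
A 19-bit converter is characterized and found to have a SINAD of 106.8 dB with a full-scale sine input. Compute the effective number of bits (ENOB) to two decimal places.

ENOB = (SINAD − 1.76) / 6.02 = (106.8 − 1.76)/6.02 = 17.449.

17.45 bits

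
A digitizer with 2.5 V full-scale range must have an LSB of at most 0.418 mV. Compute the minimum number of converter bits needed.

13 bits

Number of steps required ≥ 2.5 V / 0.418 mV = 5980.86.
Need 2^N ≥ 5980.86; 2^12 = 4096, 2^13 = 8192.
Minimum N = 13.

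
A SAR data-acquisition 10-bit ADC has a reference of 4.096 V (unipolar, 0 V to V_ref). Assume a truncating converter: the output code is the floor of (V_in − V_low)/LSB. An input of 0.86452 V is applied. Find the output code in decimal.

code 216

LSB = 4.096 V / 1024 = 4.000 mV.
Input sits at 216.130 steps above V_low.
Floor → code 216.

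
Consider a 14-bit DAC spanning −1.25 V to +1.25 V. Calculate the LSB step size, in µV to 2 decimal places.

152.59 µV

Full-scale span = 2.5 V.
LSB = 2.5 / 2^14 = 2.5 / 16384 = 0.000152588 V = 152.59 µV.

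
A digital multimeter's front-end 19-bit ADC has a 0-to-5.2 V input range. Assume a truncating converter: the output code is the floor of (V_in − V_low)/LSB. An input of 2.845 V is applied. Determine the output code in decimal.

code 286846

LSB = 5.2 V / 524288 = 9.92 µV.
Input sits at 286846.031 steps above V_low.
So the output code is 286846.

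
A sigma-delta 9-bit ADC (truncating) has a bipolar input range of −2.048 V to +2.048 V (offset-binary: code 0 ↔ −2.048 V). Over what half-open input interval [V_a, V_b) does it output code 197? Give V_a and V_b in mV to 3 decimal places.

LSB = 4.096/2^9 = 8.000 mV.
V_a = V_low + 197·LSB = -0.472 V; V_b = V_low + 198·LSB = -0.464 V.

[-472.000 mV, -464.000 mV)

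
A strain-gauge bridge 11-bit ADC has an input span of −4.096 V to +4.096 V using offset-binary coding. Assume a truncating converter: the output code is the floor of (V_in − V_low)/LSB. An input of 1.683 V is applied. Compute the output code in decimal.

With 2048 levels over 8.192 V, one step is 4.000 mV.
(1.683 − (−4.096)) / 0.004 = 1444.750 LSBs.
⌊·⌋(1444.750) = 1444.

code 1444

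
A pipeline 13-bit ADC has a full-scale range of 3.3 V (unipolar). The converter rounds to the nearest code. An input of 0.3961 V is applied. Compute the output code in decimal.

LSB = 3.3 V / 8192 = 402.83 µV.
(V_in − V_low)/LSB = (0.3961 − 0) / 0.000402832 = 983.288.
So the output code is 983.

code 983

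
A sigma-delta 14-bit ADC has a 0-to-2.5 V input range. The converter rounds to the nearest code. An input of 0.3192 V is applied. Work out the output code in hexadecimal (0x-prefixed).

With 16384 levels over 2.5 V, one step is 152.59 µV.
(0.3192 − 0) / 0.000152588 = 2091.909 LSBs.
So the output code is 2092.
In hexadecimal (0x-prefixed): 0x82C.

code 0x82C (decimal 2092)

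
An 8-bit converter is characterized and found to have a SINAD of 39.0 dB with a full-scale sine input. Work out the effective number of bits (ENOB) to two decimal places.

6.19 bits

ENOB = (SINAD − 1.76) / 6.02 = (39.0 − 1.76)/6.02 = 6.186.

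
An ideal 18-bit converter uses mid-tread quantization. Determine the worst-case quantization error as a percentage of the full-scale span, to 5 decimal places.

0.00019 %

Rounding → worst-case error = ½ LSB = V_FS/2^19, so 100/524288 = 0.000190735 % of full scale.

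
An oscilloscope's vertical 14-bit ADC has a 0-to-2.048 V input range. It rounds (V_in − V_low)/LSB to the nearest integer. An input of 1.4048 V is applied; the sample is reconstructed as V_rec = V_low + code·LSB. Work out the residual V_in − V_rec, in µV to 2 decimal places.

Step size: 2.048 V ÷ 2^14 = 125.00 µV.
(V_in − V_low)/LSB = (1.4048 − 0)/0.000125 = 11238.4000 → code 11238 (round).
Reconstructed: 1.40475 V.
V_in − V_rec = 5e-05 V = 50.00 µV.

50.00 µV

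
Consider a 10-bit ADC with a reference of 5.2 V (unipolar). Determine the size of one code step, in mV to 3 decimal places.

5.078 mV

Full-scale span = 5.2 V.
LSB = 5.2 / 2^10 = 5.2 / 1024 = 0.00507813 V = 5.078 mV.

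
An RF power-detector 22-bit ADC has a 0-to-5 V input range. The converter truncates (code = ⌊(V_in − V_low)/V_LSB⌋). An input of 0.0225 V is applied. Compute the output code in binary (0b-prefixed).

code 0b100100110111010 (decimal 18874)

Full-scale span = 5 V; LSB = 5/2^22 = 1.19 µV.
(V_in − V_low)/LSB = (0.0225 − 0) / 1.19209e-06 = 18874.368.
So the output code is 18874.
In binary (0b-prefixed): 0b100100110111010.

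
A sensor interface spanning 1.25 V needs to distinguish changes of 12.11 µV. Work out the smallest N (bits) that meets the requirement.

Number of steps required ≥ 1.25 V / 12.11 µV = 103220.48.
Need 2^N ≥ 103220.48; 2^16 = 65536, 2^17 = 131072.
Minimum N = 17.

17 bits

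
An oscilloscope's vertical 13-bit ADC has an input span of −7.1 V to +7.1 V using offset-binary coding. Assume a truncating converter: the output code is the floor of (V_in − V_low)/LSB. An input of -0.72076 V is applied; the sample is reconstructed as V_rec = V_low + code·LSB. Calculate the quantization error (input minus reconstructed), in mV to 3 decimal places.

One LSB is 14.2 V / 8192 = 1.733 mV.
(V_in − V_low)/LSB = (-0.72076 − (−7.1))/0.0017334 = 3680.1925 → code 3680 (floor).
V_rec = (−7.1) + 3680·0.0017334 = -0.72109375 V.
Difference: 0.00033375 V → 0.334 mV.

0.334 mV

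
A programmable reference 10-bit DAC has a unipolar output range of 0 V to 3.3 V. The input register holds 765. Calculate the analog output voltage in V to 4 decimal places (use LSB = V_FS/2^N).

2.4653 V

LSB = 3.3 V / 2^10 = 3.223 mV.
V_out = 0 + 765 × 0.00322266 V = 2.46533 V.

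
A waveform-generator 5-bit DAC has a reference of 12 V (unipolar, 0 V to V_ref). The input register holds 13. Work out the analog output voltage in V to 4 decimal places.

LSB = 12 V / 2^5 = 375.000 mV.
V_out = 0 + 13 × 0.375 V = 4.875 V.

4.8750 V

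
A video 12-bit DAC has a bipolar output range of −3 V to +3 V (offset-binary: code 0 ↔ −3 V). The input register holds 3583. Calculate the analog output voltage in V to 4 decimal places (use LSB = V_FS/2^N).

2.2485 V

LSB = 6 V / 2^12 = 1.465 mV.
V_out = (−3) + 3583 × 0.00146484 V = 2.24854 V.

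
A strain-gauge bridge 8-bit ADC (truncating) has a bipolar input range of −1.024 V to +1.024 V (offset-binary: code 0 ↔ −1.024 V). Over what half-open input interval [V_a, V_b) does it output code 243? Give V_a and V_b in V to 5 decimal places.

[0.92000 V, 0.92800 V)

LSB = 2.048/2^8 = 8.000 mV.
V_a = V_low + 243·LSB = 0.92 V; V_b = V_low + 244·LSB = 0.928 V.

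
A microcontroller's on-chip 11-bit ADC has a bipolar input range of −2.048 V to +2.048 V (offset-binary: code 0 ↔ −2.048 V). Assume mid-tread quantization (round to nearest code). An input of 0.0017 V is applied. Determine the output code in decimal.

With 2048 levels over 4.096 V, one step is 2.000 mV.
Input sits at 1024.850 steps above V_low.
round(1024.850) = 1025.

code 1025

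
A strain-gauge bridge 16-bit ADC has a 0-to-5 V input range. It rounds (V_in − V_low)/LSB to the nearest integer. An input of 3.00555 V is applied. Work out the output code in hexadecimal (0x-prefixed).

code 0x99E2 (decimal 39394)

With 65536 levels over 5 V, one step is 76.29 µV.
(3.00555 − 0) / 7.62939e-05 = 39394.345 LSBs.
round(39394.345) = 39394.
In hexadecimal (0x-prefixed): 0x99E2.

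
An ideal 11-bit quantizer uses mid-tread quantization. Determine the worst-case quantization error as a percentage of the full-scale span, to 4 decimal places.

Rounding → worst-case error = ½ LSB = V_FS/2^12, so 100/4096 = 0.0244141 % of full scale.

0.0244 %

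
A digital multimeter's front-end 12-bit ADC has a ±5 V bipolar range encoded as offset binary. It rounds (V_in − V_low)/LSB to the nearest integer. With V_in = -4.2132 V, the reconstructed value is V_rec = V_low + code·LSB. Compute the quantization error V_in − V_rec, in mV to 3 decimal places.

LSB = 10/2^12 = 2.441 mV.
Scaled input = 322.2733 LSBs, so code = 322.
Reconstructed: -4.2138672 V.
Difference: 0.000667188 V → 0.667 mV.

0.667 mV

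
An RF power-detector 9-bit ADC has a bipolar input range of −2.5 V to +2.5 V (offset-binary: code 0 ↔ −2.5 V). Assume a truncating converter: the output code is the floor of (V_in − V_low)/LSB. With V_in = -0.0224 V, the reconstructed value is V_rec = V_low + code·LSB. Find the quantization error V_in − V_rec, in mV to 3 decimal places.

LSB = 5/2^9 = 9.766 mV.
Scaled input = 253.7062 LSBs, so code = 253.
V_rec = (−2.5) + 253·0.00976562 = -0.029296875 V.
V_in − V_rec = 0.00689688 V = 6.897 mV.

6.897 mV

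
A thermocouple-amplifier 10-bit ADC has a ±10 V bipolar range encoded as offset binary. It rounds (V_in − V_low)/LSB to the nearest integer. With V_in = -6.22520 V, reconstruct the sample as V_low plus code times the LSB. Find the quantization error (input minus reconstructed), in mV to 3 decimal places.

Step size: 20 V ÷ 2^10 = 19.531 mV.
(-6.22520 − (−10))/0.0195312 = 193.2698; round gives code 193.
Code 193 maps back to (−10) + 193×0.0195312 V = -6.2304688 V.
Error = -6.22520 − (−6.2304688) = 0.00526875 V = 5.269 mV.

5.269 mV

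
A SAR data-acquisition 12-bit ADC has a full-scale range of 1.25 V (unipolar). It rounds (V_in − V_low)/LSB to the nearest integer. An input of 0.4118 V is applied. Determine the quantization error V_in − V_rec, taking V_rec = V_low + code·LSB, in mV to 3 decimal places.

0.118 mV

Step size: 1.25 V ÷ 2^12 = 305.18 µV.
(V_in − V_low)/LSB = (0.4118 − 0)/0.000305176 = 1349.3862 → code 1349 (round).
Reconstructed: 0.41168213 V.
V_in − V_rec = 0.000117871 V = 0.118 mV.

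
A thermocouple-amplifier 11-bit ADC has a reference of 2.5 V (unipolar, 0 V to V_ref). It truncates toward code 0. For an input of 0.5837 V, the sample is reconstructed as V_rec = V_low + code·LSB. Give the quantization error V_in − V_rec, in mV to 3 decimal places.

0.204 mV

One LSB is 2.5 V / 2048 = 1.221 mV.
Scaled input = 478.1670 LSBs, so code = 478.
Code 478 maps back to 0 + 478×0.0012207 V = 0.58349609 V.
Error = 0.5837 − 0.58349609 = 0.000203906 V = 0.204 mV.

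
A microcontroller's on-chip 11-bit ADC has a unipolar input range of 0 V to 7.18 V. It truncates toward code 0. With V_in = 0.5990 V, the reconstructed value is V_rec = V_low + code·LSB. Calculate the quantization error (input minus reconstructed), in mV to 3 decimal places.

3.004 mV

Step size: 7.18 V ÷ 2^11 = 3.506 mV.
(0.5990 − 0)/0.00350586 = 170.8568; ⌊·⌋ gives code 170.
Code 170 maps back to 0 + 170×0.00350586 V = 0.59599609 V.
Error = 0.5990 − 0.59599609 = 0.00300391 V = 3.004 mV.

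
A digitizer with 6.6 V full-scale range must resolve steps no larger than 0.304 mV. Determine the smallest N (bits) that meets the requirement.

Number of steps required ≥ 6.6 V / 0.304 mV = 21710.53.
Need 2^N ≥ 21710.53; 2^14 = 16384, 2^15 = 32768.
Minimum N = 15.

15 bits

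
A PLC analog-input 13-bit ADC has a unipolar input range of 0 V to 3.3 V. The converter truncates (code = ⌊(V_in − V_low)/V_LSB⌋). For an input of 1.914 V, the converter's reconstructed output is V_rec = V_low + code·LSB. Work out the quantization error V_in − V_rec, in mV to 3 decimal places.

0.145 mV

LSB = 3.3/2^13 = 402.83 µV.
(1.914 − 0)/0.000402832 = 4751.3600; ⌊·⌋ gives code 4751.
Code 4751 maps back to 0 + 4751×0.000402832 V = 1.913855 V.
V_in − V_rec = 0.00014502 V = 0.145 mV.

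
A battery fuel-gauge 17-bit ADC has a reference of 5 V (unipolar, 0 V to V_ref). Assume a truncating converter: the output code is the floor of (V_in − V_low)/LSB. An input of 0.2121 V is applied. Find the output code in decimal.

code 5560

Full-scale span = 5 V; LSB = 5/2^17 = 38.15 µV.
(V_in − V_low)/LSB = (0.2121 − 0) / 3.8147e-05 = 5560.074.
So the output code is 5560.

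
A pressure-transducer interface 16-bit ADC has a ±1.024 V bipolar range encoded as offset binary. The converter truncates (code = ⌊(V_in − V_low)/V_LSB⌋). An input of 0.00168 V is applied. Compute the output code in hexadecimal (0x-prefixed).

code 0x8035 (decimal 32821)

Full-scale span = 2.048 V; LSB = 2.048/2^16 = 31.25 µV.
Input sits at 32821.760 steps above V_low.
Floor → code 32821.
In hexadecimal (0x-prefixed): 0x8035.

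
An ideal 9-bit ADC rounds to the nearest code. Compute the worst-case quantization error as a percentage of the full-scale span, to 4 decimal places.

0.0977 %

Rounding → worst-case error = ½ LSB = V_FS/2^10, so 100/1024 = 0.0976562 % of full scale.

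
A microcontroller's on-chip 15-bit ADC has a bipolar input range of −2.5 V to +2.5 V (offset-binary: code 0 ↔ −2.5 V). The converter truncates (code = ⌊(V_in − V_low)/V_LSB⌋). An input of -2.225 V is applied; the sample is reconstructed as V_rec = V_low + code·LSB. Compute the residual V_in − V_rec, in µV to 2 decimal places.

LSB = 5/2^15 = 152.59 µV.
(V_in − V_low)/LSB = (-2.225 − (−2.5))/0.000152588 = 1802.2400 → code 1802 (floor).
Reconstructed: -2.2250366 V.
V_in − V_rec = 3.66211e-05 V = 36.62 µV.

36.62 µV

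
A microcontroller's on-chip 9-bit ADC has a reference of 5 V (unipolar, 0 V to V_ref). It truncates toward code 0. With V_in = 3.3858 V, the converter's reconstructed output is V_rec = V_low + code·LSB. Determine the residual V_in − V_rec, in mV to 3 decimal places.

LSB = 5/2^9 = 9.766 mV.
Scaled input = 346.7059 LSBs, so code = 346.
V_rec = 0 + 346·0.00976562 = 3.3789062 V.
Error = 3.3858 − 3.3789062 = 0.00689375 V = 6.894 mV.

6.894 mV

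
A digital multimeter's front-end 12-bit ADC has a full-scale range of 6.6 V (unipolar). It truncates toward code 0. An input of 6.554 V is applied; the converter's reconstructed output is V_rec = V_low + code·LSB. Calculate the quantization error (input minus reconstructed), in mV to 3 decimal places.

LSB = 6.6/2^12 = 1.611 mV.
Scaled input = 4067.4521 LSBs, so code = 4067.
Code 4067 maps back to 0 + 4067×0.00161133 V = 6.5532715 V.
Error = 6.554 − 6.5532715 = 0.000728516 V = 0.729 mV.

0.729 mV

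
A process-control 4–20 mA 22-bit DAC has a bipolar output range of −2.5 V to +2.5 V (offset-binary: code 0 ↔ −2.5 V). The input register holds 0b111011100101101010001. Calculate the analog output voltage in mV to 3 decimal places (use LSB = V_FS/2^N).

-172.328 mV

LSB = 5 V / 2^22 = 1.19 µV.
Code 0b111011100101101010001 = 1952593 decimal.
V_out = (−2.5) + 1952593 × 1.19209e-06 V = -0.172328 V.
= -172.328 mV.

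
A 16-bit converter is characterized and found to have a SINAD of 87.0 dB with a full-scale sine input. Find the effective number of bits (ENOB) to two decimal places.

14.16 bits

ENOB = (SINAD − 1.76) / 6.02 = (87.0 − 1.76)/6.02 = 14.159.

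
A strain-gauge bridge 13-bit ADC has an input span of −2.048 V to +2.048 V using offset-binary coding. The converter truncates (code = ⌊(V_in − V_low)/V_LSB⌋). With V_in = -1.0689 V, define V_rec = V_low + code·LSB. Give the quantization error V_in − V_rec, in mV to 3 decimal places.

LSB = 4.096/2^13 = 0.500 mV.
(V_in − V_low)/LSB = (-1.0689 − (−2.048))/0.0005 = 1958.2000 → code 1958 (floor).
Reconstructed: -1.069 V.
Error = -1.0689 − (−1.069) = 0.0001 V = 0.100 mV.

0.100 mV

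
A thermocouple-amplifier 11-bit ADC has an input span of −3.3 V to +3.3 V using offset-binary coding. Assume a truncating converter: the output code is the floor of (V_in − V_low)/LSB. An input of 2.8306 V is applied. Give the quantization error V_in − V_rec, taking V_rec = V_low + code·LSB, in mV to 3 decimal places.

1.108 mV

LSB = 6.6/2^11 = 3.223 mV.
(2.8306 − (−3.3))/0.00322266 = 1902.3438; ⌊·⌋ gives code 1902.
Reconstructed: 2.8294922 V.
Error = 2.8306 − 2.8294922 = 0.00110781 V = 1.108 mV.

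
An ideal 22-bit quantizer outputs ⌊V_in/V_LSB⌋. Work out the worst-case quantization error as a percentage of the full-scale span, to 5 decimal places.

0.00002 %

Truncating → worst-case error = 1 LSB = V_FS/2^22, so 100/4194304 = 2.38419e-05 % of full scale.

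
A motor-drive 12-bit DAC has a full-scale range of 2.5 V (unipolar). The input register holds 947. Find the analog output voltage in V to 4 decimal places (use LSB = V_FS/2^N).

LSB = 2.5 V / 2^12 = 0.610 mV.
V_out = 0 + 947 × 0.000610352 V = 0.578003 V.

0.5780 V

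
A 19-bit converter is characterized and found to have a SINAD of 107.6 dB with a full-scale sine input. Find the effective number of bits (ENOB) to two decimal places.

ENOB = (SINAD − 1.76) / 6.02 = (107.6 − 1.76)/6.02 = 17.581.

17.58 bits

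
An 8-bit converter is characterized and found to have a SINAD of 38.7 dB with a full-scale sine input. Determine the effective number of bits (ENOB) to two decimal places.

6.14 bits

ENOB = (SINAD − 1.76) / 6.02 = (38.7 − 1.76)/6.02 = 6.136.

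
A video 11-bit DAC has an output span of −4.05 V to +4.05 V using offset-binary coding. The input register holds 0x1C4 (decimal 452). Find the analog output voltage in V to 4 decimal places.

-2.2623 V

LSB = 8.1 V / 2^11 = 3.955 mV.
Code 0x1C4 = 452 decimal.
V_out = (−4.05) + 452 × 0.00395508 V = -2.2623 V.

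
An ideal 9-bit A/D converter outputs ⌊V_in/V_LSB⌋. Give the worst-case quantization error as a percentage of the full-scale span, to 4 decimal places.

Truncating → worst-case error = 1 LSB = V_FS/2^9, so 100/512 = 0.195312 % of full scale.

0.1953 %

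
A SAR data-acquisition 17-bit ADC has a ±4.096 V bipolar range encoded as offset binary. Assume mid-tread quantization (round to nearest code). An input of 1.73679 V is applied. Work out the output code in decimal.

Full-scale span = 8.192 V; LSB = 8.192/2^17 = 62.50 µV.
(V_in − V_low)/LSB = (1.73679 − (−4.096)) / 6.25e-05 = 93324.640.
round(93324.640) = 93325.

code 93325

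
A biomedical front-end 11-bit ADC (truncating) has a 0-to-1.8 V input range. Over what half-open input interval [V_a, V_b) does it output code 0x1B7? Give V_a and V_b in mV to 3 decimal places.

[385.840 mV, 386.719 mV)

LSB = 1.8/2^11 = 0.879 mV.
Code 0x1B7 = 439 decimal.
V_a = V_low + 439·LSB = 0.38584 V; V_b = V_low + 440·LSB = 0.386719 V.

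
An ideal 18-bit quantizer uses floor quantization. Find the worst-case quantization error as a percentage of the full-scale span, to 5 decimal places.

Truncating → worst-case error = 1 LSB = V_FS/2^18, so 100/262144 = 0.00038147 % of full scale.

0.00038 %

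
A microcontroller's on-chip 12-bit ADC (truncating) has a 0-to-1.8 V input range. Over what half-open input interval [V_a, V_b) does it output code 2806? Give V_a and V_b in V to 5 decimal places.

[1.23311 V, 1.23354 V)

LSB = 1.8/2^12 = 439.45 µV.
V_a = V_low + 2806·LSB = 1.23311 V; V_b = V_low + 2807·LSB = 1.23354 V.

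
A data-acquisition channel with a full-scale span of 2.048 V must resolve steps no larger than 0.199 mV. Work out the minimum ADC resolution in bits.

14 bits

Number of steps required ≥ 2.048 V / 0.199 mV = 10291.46.
Need 2^N ≥ 10291.46; 2^13 = 8192, 2^14 = 16384.
Minimum N = 14.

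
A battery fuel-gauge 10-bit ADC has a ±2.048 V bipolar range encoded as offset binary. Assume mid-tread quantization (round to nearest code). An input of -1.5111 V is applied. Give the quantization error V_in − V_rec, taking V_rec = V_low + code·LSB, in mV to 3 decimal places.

Step size: 4.096 V ÷ 2^10 = 4.000 mV.
(-1.5111 − (−2.048))/0.004 = 134.2250; round gives code 134.
V_rec = (−2.048) + 134·0.004 = -1.512 V.
Error = -1.5111 − (−1.512) = 0.0009 V = 0.900 mV.

0.900 mV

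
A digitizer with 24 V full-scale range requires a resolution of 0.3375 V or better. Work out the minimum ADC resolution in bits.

Number of steps required ≥ 24 V / 0.3375 V = 71.11.
Need 2^N ≥ 71.11; 2^6 = 64, 2^7 = 128.
Minimum N = 7.

7 bits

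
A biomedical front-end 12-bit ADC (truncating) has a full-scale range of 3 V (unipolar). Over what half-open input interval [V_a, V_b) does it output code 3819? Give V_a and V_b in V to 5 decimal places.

LSB = 3/2^12 = 0.732 mV.
V_a = V_low + 3819·LSB = 2.79712 V; V_b = V_low + 3820·LSB = 2.79785 V.

[2.79712 V, 2.79785 V)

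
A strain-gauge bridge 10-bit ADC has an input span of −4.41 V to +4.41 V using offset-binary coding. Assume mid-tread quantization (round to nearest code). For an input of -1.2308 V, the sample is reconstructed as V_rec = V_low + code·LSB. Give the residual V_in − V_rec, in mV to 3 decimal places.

LSB = 8.82/2^10 = 8.613 mV.
(V_in − V_low)/LSB = (-1.2308 − (−4.41))/0.00861328 = 369.1044 → code 369 (round).
Reconstructed: -1.2316992 V.
Error = -1.2308 − (−1.2316992) = 0.000899219 V = 0.899 mV.

0.899 mV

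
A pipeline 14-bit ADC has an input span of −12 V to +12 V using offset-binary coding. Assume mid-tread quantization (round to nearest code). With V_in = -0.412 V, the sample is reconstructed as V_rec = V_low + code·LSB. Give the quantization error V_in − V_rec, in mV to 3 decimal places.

LSB = 24/2^14 = 1.465 mV.
(V_in − V_low)/LSB = (-0.412 − (−12))/0.00146484 = 7910.7413 → code 7911 (round).
Code 7911 maps back to (−12) + 7911×0.00146484 V = -0.41162109 V.
V_in − V_rec = -0.000378906 V = -0.379 mV.

-0.379 mV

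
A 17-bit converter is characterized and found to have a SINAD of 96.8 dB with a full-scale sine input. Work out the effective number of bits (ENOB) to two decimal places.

15.79 bits

ENOB = (SINAD − 1.76) / 6.02 = (96.8 − 1.76)/6.02 = 15.787.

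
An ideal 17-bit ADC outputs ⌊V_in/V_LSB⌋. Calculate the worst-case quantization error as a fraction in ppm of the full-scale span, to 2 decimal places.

Truncating → worst-case error = 1 LSB = V_FS/2^17, so 1e+06/131072 = 7.62939 ppm of full scale.

7.63 ppm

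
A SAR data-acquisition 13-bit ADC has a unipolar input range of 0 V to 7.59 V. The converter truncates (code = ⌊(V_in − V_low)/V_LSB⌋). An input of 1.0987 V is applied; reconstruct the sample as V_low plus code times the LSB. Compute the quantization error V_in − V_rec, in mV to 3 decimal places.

0.781 mV

LSB = 7.59/2^13 = 0.927 mV.
(1.0987 − 0)/0.000926514 = 1185.8433; ⌊·⌋ gives code 1185.
Code 1185 maps back to 0 + 1185×0.000926514 V = 1.0979187 V.
V_in − V_rec = 0.000781299 V = 0.781 mV.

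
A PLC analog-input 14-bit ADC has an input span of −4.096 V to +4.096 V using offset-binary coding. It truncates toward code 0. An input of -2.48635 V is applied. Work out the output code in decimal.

With 16384 levels over 8.192 V, one step is 0.500 mV.
(V_in − V_low)/LSB = (-2.48635 − (−4.096)) / 0.0005 = 3219.300.
Floor → code 3219.

code 3219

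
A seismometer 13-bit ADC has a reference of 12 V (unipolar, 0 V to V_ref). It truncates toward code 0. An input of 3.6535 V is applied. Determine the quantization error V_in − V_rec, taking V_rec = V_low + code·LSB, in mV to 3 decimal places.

0.180 mV

Step size: 12 V ÷ 2^13 = 1.465 mV.
Scaled input = 2494.1227 LSBs, so code = 2494.
Reconstructed: 3.6533203 V.
Error = 3.6535 − 3.6533203 = 0.000179687 V = 0.180 mV.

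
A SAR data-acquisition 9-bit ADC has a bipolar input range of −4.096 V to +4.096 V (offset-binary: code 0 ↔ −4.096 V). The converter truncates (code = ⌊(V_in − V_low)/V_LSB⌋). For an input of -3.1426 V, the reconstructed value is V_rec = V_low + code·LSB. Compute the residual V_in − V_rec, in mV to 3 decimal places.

9.400 mV

LSB = 8.192/2^9 = 16.000 mV.
(-3.1426 − (−4.096))/0.016 = 59.5875; ⌊·⌋ gives code 59.
Reconstructed: -3.152 V.
Error = -3.1426 − (−3.152) = 0.0094 V = 9.400 mV.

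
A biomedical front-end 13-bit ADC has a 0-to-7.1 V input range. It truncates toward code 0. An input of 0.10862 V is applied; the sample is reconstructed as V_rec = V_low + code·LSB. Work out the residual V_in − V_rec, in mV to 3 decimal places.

One LSB is 7.1 V / 8192 = 0.867 mV.
Scaled input = 125.3261 LSBs, so code = 125.
Reconstructed: 0.1083374 V.
Error = 0.10862 − 0.1083374 = 0.000282598 V = 0.283 mV.

0.283 mV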